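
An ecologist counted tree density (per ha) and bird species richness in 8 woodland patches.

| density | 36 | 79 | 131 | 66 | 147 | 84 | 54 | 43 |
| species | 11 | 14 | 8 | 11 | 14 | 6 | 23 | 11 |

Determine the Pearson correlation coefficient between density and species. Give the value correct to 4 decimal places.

n = 8, Σx = 640, Σy = 98, Σx² = 62484, Σy² = 1384, Σxy = 7553
nΣxy − ΣxΣy = 60424 − 62720 = -2296
nΣx² − (Σx)² = 499872 − 409600 = 90272; nΣy² − (Σy)² = 11072 − 9604 = 1468
r = -2296 / √(90272 × 1468) = -2296 / 11511.7026 ≈ -0.1994

-0.1994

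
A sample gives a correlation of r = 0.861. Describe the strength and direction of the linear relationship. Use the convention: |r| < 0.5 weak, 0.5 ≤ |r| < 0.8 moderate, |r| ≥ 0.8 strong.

strong positive

r = 0.861 > 0 so the relationship is positive.
|r| = 0.861, which falls in the strong range.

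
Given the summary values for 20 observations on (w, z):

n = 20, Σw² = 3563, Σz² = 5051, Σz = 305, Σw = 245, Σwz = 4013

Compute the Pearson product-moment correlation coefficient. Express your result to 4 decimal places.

0.5840

r = (nΣwz − ΣwΣz) / √[(nΣw² − (Σw)²)(nΣz² − (Σz)²)]
Numerator: 20×4013 − 245×305 = 5535
Denominator: √[(71260 − 60025)(101020 − 93025)] = √[11235 × 7995] = 9477.5432
r = 5535 / 9477.5432 ≈ 0.5840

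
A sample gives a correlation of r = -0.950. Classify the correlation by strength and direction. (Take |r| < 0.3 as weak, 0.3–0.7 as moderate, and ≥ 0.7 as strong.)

strong negative

r = -0.950 < 0 so the relationship is negative.
|r| = 0.950, which falls in the strong range.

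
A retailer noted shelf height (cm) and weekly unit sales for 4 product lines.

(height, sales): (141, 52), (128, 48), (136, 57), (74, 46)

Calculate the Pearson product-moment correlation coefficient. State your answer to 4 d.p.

0.7154

n = 4, Σx = 479, Σy = 203, Σx² = 60237, Σy² = 10373, Σxy = 24632
nΣxy − ΣxΣy = 98528 − 97237 = 1291
nΣx² − (Σx)² = 240948 − 229441 = 11507; nΣy² − (Σy)² = 41492 − 41209 = 283
r = 1291 / √(11507 × 283) = 1291 / 1804.5722 ≈ 0.7154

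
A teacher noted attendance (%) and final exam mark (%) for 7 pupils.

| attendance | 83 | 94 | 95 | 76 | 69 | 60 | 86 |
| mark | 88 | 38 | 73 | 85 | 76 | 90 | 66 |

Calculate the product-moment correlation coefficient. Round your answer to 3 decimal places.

-0.653

n = 7, Σx = 563, Σy = 516, Σx² = 46283, Σy² = 39974, Σxy = 40591
nΣxy − ΣxΣy = 284137 − 290508 = -6371
nΣx² − (Σx)² = 323981 − 316969 = 7012; nΣy² − (Σy)² = 279818 − 266256 = 13562
r = -6371 / √(7012 × 13562) = -6371 / 9751.7559 ≈ -0.653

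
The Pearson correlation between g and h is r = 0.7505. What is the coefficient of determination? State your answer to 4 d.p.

r² = (0.7505)² = 0.5633

0.5633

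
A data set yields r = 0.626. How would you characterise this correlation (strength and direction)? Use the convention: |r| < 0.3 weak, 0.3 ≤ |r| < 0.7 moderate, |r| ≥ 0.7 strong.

moderate positive

r = 0.626 > 0 so the relationship is positive.
|r| = 0.626, which falls in the moderate range.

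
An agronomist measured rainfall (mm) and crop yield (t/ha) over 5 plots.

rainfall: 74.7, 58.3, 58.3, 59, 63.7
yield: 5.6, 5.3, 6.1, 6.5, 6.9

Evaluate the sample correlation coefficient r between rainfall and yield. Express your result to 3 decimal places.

n = 5, Σx = 314, Σy = 30.4, Σx² = 19916.56, Σy² = 186.52, Σxy = 1905.97
nΣxy − ΣxΣy = 9529.85 − 9545.6 = -15.75
nΣx² − (Σx)² = 99582.8 − 98596 = 986.8; nΣy² − (Σy)² = 932.6 − 924.16 = 8.44
r = -15.75 / √(986.8 × 8.44) = -15.75 / 91.2611 ≈ -0.173

-0.173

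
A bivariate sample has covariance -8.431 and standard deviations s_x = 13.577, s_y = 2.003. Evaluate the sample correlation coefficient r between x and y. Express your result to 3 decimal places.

r = Cov(x,y) / (s_x · s_y) = -8.431 / (13.577 × 2.003)
  = -8.431 / 27.1947 ≈ -0.310

-0.310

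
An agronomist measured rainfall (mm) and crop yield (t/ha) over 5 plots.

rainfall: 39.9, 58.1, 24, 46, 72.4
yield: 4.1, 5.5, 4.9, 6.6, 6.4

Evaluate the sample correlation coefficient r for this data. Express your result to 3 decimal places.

0.596

n = 5, Σx = 240.4, Σy = 27.5, Σx² = 12901.38, Σy² = 155.59, Σxy = 1367.7
nΣxy − ΣxΣy = 6838.5 − 6611 = 227.5
nΣx² − (Σx)² = 64506.9 − 57792.16 = 6714.74; nΣy² − (Σy)² = 777.95 − 756.25 = 21.7
r = 227.5 / √(6714.74 × 21.7) = 227.5 / 381.7196 ≈ 0.596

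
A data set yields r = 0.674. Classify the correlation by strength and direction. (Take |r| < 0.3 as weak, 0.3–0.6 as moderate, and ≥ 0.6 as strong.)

strong positive

r = 0.674 > 0 so the relationship is positive.
|r| = 0.674, which falls in the strong range.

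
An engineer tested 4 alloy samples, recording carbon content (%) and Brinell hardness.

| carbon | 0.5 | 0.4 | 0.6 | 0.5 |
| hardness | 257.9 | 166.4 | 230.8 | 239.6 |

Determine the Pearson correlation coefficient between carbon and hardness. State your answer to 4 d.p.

0.6603

n = 4, Σx = 2, Σy = 894.7, Σx² = 1.02, Σy² = 204878.17, Σxy = 453.79
nΣxy − ΣxΣy = 1815.16 − 1789.4 = 25.76
nΣx² − (Σx)² = 4.08 − 4 = 0.08; nΣy² − (Σy)² = 819512.68 − 800488.09 = 19024.59
r = 25.76 / √(0.08 × 19024.59) = 25.76 / 39.0124 ≈ 0.6603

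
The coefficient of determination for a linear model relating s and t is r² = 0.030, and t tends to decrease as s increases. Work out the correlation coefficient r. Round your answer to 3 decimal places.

|r| = √0.030 = 0.173
The association is negative, so r = −0.173.

-0.173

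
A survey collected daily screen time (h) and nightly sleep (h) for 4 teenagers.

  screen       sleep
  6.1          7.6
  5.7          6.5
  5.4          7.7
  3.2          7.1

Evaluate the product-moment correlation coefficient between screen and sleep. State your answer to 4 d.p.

n = 4, Σx = 20.4, Σy = 28.9, Σx² = 109.1, Σy² = 209.71, Σxy = 147.71
nΣxy − ΣxΣy = 590.84 − 589.56 = 1.28
nΣx² − (Σx)² = 436.4 − 416.16 = 20.24; nΣy² − (Σy)² = 838.84 − 835.21 = 3.63
r = 1.28 / √(20.24 × 3.63) = 1.28 / 8.5715 ≈ 0.1493

0.1493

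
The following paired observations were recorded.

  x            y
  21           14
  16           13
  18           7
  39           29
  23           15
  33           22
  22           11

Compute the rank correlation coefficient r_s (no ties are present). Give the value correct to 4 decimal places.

Rank x: 3, 1, 2, 7, 5, 6, 4
Rank y: 4, 3, 1, 7, 5, 6, 2
d = rank(x) − rank(y): -1, -2, 1, 0, 0, 0, 2; Σd² = 10
ρ = 1 − 6Σd² / [n(n²−1)] = 1 − 6×10 / (7×48) = 1 − 60/336 ≈ 0.8214

0.8214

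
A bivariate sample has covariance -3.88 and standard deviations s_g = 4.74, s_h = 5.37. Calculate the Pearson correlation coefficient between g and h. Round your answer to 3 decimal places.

r = Cov(g,h) / (s_g · s_h) = -3.88 / (4.74 × 5.37)
  = -3.88 / 25.4538 ≈ -0.152

-0.152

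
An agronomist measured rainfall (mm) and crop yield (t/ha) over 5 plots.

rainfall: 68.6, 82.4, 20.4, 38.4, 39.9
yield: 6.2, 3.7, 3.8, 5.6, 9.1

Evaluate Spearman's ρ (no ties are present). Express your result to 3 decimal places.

-0.100

Rank rainfall: 4, 5, 1, 2, 3
Rank yield: 4, 1, 2, 3, 5
d = rank(rainfall) − rank(yield): 0, 4, -1, -1, -2; Σd² = 22
ρ = 1 − 6Σd² / [n(n²−1)] = 1 − 6×22 / (5×24) = 1 − 132/120 ≈ -0.100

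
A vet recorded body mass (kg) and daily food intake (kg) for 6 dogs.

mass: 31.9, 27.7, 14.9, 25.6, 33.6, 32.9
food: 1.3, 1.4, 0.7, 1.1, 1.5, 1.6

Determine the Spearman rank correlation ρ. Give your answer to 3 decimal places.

0.886

Rank mass: 4, 3, 1, 2, 6, 5
Rank food: 3, 4, 1, 2, 5, 6
d = rank(mass) − rank(food): 1, -1, 0, 0, 1, -1; Σd² = 4
ρ = 1 − 6Σd² / [n(n²−1)] = 1 − 6×4 / (6×35) = 1 − 24/210 ≈ 0.886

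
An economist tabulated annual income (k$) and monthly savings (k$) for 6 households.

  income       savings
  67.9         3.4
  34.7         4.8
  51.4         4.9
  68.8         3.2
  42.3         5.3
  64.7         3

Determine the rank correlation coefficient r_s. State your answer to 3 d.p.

Rank income: 5, 1, 3, 6, 2, 4
Rank savings: 3, 4, 5, 2, 6, 1
d = rank(income) − rank(savings): 2, -3, -2, 4, -4, 3; Σd² = 58
ρ = 1 − 6Σd² / [n(n²−1)] = 1 − 6×58 / (6×35) = 1 − 348/210 ≈ -0.657

-0.657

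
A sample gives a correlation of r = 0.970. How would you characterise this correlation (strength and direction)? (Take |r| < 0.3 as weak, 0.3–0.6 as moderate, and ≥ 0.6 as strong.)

r = 0.970 > 0 so the relationship is positive.
|r| = 0.970, which falls in the strong range.

strong positive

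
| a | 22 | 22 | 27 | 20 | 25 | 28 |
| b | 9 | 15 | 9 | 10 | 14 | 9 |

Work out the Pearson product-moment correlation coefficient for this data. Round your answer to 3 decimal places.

-0.252

n = 6, Σa = 144, Σb = 66, Σa² = 3506, Σb² = 764, Σab = 1573
nΣab − ΣaΣb = 9438 − 9504 = -66
nΣa² − (Σa)² = 21036 − 20736 = 300; nΣb² − (Σb)² = 4584 − 4356 = 228
r = -66 / √(300 × 228) = -66 / 261.5339 ≈ -0.252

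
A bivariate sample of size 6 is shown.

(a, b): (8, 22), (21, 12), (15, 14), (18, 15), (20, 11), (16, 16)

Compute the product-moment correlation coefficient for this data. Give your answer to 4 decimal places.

-0.9434

n = 6, Σa = 98, Σb = 90, Σa² = 1710, Σb² = 1426, Σab = 1384
nΣab − ΣaΣb = 8304 − 8820 = -516
nΣa² − (Σa)² = 10260 − 9604 = 656; nΣb² − (Σb)² = 8556 − 8100 = 456
r = -516 / √(656 × 456) = -516 / 546.9333 ≈ -0.9434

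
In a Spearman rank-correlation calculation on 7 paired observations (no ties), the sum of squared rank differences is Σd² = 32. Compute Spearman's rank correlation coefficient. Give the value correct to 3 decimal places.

0.429

ρ = 1 − 6Σd² / [n(n²−1)] = 1 − 6×32 / (7×48)
  = 1 − 192/336 = 1 − 0.5714 ≈ 0.429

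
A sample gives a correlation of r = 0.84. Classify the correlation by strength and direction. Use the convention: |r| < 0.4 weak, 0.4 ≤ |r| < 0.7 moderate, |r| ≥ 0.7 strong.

strong positive

r = 0.84 > 0 so the relationship is positive.
|r| = 0.84, which falls in the strong range.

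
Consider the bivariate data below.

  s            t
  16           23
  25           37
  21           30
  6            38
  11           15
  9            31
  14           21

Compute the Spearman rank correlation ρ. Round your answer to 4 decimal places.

Rank s: 5, 7, 6, 1, 3, 2, 4
Rank t: 3, 6, 4, 7, 1, 5, 2
d = rank(s) − rank(t): 2, 1, 2, -6, 2, -3, 2; Σd² = 62
ρ = 1 − 6Σd² / [n(n²−1)] = 1 − 6×62 / (7×48) = 1 − 372/336 ≈ -0.1071

-0.1071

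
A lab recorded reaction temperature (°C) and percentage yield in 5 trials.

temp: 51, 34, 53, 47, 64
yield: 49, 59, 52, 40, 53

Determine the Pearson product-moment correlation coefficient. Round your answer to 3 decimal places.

n = 5, Σx = 249, Σy = 253, Σx² = 12871, Σy² = 12995, Σxy = 12533
nΣxy − ΣxΣy = 62665 − 62997 = -332
nΣx² − (Σx)² = 64355 − 62001 = 2354; nΣy² − (Σy)² = 64975 − 64009 = 966
r = -332 / √(2354 × 966) = -332 / 1507.9668 ≈ -0.220

-0.220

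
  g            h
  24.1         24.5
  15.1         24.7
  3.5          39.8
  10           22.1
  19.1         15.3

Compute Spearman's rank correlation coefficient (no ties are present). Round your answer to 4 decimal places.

-0.5000

Rank g: 5, 3, 1, 2, 4
Rank h: 3, 4, 5, 2, 1
d = rank(g) − rank(h): 2, -1, -4, 0, 3; Σd² = 30
ρ = 1 − 6Σd² / [n(n²−1)] = 1 − 6×30 / (5×24) = 1 − 180/120 ≈ -0.5000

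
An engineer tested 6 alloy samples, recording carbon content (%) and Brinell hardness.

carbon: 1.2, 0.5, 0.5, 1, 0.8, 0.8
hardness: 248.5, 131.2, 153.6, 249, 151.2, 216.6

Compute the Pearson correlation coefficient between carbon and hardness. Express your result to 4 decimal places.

n = 6, Σx = 4.8, Σy = 1150.1, Σx² = 4.22, Σy² = 234336.65, Σxy = 983.84
nΣxy − ΣxΣy = 5903.04 − 5520.48 = 382.56
nΣx² − (Σx)² = 25.32 − 23.04 = 2.28; nΣy² − (Σy)² = 1406019.9 − 1322730.01 = 83289.89
r = 382.56 / √(2.28 × 83289.89) = 382.56 / 435.7763 ≈ 0.8779

0.8779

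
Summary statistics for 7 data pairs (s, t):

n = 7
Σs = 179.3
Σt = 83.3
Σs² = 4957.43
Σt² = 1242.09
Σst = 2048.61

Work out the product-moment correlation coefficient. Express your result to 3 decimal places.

r = (nΣst − ΣsΣt) / √[(nΣs² − (Σs)²)(nΣt² − (Σt)²)]
Numerator: 7×2048.61 − 179.3×83.3 = -595.42
Denominator: √[(34702.01 − 32148.49)(8694.63 − 6938.89)] = √[2553.52 × 1755.74] = 2117.3845
r = -595.42 / 2117.3845 ≈ -0.281

-0.281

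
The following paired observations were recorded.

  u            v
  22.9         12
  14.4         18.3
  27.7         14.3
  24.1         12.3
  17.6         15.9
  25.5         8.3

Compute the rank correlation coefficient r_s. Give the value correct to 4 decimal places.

Rank u: 3, 1, 6, 4, 2, 5
Rank v: 2, 6, 4, 3, 5, 1
d = rank(u) − rank(v): 1, -5, 2, 1, -3, 4; Σd² = 56
ρ = 1 − 6Σd² / [n(n²−1)] = 1 − 6×56 / (6×35) = 1 − 336/210 ≈ -0.6000

-0.6000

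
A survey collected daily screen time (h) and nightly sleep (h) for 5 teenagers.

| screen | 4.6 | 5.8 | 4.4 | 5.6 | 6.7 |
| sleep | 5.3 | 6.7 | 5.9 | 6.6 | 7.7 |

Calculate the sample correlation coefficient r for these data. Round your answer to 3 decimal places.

0.949

n = 5, Σx = 27.1, Σy = 32.2, Σx² = 150.41, Σy² = 210.64, Σxy = 177.75
nΣxy − ΣxΣy = 888.75 − 872.62 = 16.13
nΣx² − (Σx)² = 752.05 − 734.41 = 17.64; nΣy² − (Σy)² = 1053.2 − 1036.84 = 16.36
r = 16.13 / √(17.64 × 16.36) = 16.13 / 16.9879 ≈ 0.949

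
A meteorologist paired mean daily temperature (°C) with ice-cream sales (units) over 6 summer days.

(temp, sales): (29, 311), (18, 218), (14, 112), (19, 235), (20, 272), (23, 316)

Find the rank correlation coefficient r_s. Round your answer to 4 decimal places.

Rank temp: 6, 2, 1, 3, 4, 5
Rank sales: 5, 2, 1, 3, 4, 6
d = rank(temp) − rank(sales): 1, 0, 0, 0, 0, -1; Σd² = 2
ρ = 1 − 6Σd² / [n(n²−1)] = 1 − 6×2 / (6×35) = 1 − 12/210 ≈ 0.9429

0.9429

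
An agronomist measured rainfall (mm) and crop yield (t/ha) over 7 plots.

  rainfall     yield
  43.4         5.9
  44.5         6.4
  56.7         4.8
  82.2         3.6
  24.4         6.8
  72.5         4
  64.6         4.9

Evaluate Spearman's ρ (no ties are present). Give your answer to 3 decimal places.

Rank rainfall: 2, 3, 4, 7, 1, 6, 5
Rank yield: 5, 6, 3, 1, 7, 2, 4
d = rank(rainfall) − rank(yield): -3, -3, 1, 6, -6, 4, 1; Σd² = 108
ρ = 1 − 6Σd² / [n(n²−1)] = 1 − 6×108 / (7×48) = 1 − 648/336 ≈ -0.929

-0.929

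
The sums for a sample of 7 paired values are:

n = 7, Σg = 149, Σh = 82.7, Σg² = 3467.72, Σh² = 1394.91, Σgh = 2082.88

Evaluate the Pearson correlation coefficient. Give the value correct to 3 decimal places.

0.917

r = (nΣgh − ΣgΣh) / √[(nΣg² − (Σg)²)(nΣh² − (Σh)²)]
Numerator: 7×2082.88 − 149×82.7 = 2257.86
Denominator: √[(24274.04 − 22201)(9764.37 − 6839.29)] = √[2073.04 × 2925.08] = 2462.4800
r = 2257.86 / 2462.4800 ≈ 0.917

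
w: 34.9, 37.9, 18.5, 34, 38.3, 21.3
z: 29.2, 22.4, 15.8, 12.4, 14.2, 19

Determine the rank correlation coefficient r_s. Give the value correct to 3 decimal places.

0.086

Rank w: 4, 5, 1, 3, 6, 2
Rank z: 6, 5, 3, 1, 2, 4
d = rank(w) − rank(z): -2, 0, -2, 2, 4, -2; Σd² = 32
ρ = 1 − 6Σd² / [n(n²−1)] = 1 − 6×32 / (6×35) = 1 − 192/210 ≈ 0.086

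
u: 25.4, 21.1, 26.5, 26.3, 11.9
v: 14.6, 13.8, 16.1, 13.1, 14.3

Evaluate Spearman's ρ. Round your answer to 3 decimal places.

0.300

Rank u: 3, 2, 5, 4, 1
Rank v: 4, 2, 5, 1, 3
d = rank(u) − rank(v): -1, 0, 0, 3, -2; Σd² = 14
ρ = 1 − 6Σd² / [n(n²−1)] = 1 − 6×14 / (5×24) = 1 − 84/120 ≈ 0.300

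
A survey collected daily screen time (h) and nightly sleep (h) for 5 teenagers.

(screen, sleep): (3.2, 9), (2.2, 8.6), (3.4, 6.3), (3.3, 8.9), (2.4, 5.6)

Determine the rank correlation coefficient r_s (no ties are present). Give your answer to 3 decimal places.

Rank screen: 3, 1, 5, 4, 2
Rank sleep: 5, 3, 2, 4, 1
d = rank(screen) − rank(sleep): -2, -2, 3, 0, 1; Σd² = 18
ρ = 1 − 6Σd² / [n(n²−1)] = 1 − 6×18 / (5×24) = 1 − 108/120 ≈ 0.100

0.100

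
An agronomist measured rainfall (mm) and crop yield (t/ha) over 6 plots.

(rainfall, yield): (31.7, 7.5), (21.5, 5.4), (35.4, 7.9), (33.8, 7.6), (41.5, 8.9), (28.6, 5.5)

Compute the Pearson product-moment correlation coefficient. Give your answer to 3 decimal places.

0.934

n = 6, Σx = 192.5, Σy = 42.8, Σx² = 6402.95, Σy² = 315.04, Σxy = 1417.04
nΣxy − ΣxΣy = 8502.24 − 8239 = 263.24
nΣx² − (Σx)² = 38417.7 − 37056.25 = 1361.45; nΣy² − (Σy)² = 1890.24 − 1831.84 = 58.4
r = 263.24 / √(1361.45 × 58.4) = 263.24 / 281.9728 ≈ 0.934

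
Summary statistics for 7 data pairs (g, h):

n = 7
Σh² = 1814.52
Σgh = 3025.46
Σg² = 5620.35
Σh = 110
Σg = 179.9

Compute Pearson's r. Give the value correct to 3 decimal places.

r = (nΣgh − ΣgΣh) / √[(nΣg² − (Σg)²)(nΣh² − (Σh)²)]
Numerator: 7×3025.46 − 179.9×110 = 1389.22
Denominator: √[(39342.45 − 32364.01)(12701.64 − 12100)] = √[6978.44 × 601.64] = 2049.0263
r = 1389.22 / 2049.0263 ≈ 0.678

0.678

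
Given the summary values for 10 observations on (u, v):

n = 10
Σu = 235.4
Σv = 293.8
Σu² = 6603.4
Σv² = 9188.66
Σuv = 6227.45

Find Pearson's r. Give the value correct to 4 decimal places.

-0.8954

r = (nΣuv − ΣuΣv) / √[(nΣu² − (Σu)²)(nΣv² − (Σv)²)]
Numerator: 10×6227.45 − 235.4×293.8 = -6886.02
Denominator: √[(66034 − 55413.16)(91886.6 − 86318.44)] = √[10620.84 × 5568.16] = 7690.1584
r = -6886.02 / 7690.1584 ≈ -0.8954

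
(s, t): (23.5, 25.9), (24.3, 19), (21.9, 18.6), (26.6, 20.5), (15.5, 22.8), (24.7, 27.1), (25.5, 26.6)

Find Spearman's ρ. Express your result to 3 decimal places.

0.321

Rank s: 3, 4, 2, 7, 1, 5, 6
Rank t: 5, 2, 1, 3, 4, 7, 6
d = rank(s) − rank(t): -2, 2, 1, 4, -3, -2, 0; Σd² = 38
ρ = 1 − 6Σd² / [n(n²−1)] = 1 − 6×38 / (7×48) = 1 − 228/336 ≈ 0.321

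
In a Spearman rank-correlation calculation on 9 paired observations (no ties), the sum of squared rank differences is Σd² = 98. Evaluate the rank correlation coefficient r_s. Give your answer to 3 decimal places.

0.183

ρ = 1 − 6Σd² / [n(n²−1)] = 1 − 6×98 / (9×80)
  = 1 − 588/720 = 1 − 0.8167 ≈ 0.183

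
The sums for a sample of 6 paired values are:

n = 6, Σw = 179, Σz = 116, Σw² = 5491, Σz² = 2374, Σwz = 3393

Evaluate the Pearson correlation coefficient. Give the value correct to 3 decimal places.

r = (nΣwz − ΣwΣz) / √[(nΣw² − (Σw)²)(nΣz² − (Σz)²)]
Numerator: 6×3393 − 179×116 = -406
Denominator: √[(32946 − 32041)(14244 − 13456)] = √[905 × 788] = 844.4762
r = -406 / 844.4762 ≈ -0.481

-0.481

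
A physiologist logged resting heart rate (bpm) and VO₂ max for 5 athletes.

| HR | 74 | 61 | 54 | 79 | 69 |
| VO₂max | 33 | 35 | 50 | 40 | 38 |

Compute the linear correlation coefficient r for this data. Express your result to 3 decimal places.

n = 5, Σx = 337, Σy = 196, Σx² = 23115, Σy² = 7858, Σxy = 13059
nΣxy − ΣxΣy = 65295 − 66052 = -757
nΣx² − (Σx)² = 115575 − 113569 = 2006; nΣy² − (Σy)² = 39290 − 38416 = 874
r = -757 / √(2006 × 874) = -757 / 1324.1012 ≈ -0.572

-0.572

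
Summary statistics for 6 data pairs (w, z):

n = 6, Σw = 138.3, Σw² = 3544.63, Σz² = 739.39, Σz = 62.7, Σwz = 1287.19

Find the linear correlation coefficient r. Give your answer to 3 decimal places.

-0.912

r = (nΣwz − ΣwΣz) / √[(nΣw² − (Σw)²)(nΣz² − (Σz)²)]
Numerator: 6×1287.19 − 138.3×62.7 = -948.27
Denominator: √[(21267.78 − 19126.89)(4436.34 − 3931.29)] = √[2140.89 × 505.05] = 1039.8348
r = -948.27 / 1039.8348 ≈ -0.912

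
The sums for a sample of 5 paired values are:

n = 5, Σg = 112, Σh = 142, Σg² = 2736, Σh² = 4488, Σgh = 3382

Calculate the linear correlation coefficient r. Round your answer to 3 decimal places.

0.626

r = (nΣgh − ΣgΣh) / √[(nΣg² − (Σg)²)(nΣh² − (Σh)²)]
Numerator: 5×3382 − 112×142 = 1006
Denominator: √[(13680 − 12544)(22440 − 20164)] = √[1136 × 2276] = 1607.9602
r = 1006 / 1607.9602 ≈ 0.626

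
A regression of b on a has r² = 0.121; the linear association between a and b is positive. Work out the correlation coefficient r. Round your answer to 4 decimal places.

|r| = √0.121 = 0.3479
The association is positive, so r = 0.3479.

0.3479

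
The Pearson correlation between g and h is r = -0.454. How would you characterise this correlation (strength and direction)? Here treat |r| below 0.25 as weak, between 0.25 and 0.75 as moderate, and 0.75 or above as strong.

r = -0.454 < 0 so the relationship is negative.
|r| = 0.454, which falls in the moderate range.

moderate negative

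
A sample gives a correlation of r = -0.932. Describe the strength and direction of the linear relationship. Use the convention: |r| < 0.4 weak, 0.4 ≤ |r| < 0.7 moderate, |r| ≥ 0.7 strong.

r = -0.932 < 0 so the relationship is negative.
|r| = 0.932, which falls in the strong range.

strong negative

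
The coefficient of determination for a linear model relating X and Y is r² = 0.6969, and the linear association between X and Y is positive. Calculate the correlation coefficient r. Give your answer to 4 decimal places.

0.8348

|r| = √0.6969 = 0.8348
The association is positive, so r = 0.8348.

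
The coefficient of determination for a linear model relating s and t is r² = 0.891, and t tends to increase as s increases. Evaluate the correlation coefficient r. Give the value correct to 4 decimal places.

|r| = √0.891 = 0.9439
The association is positive, so r = 0.9439.

0.9439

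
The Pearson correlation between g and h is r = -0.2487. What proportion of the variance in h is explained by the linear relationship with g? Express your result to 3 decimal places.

0.062

r² = (-0.2487)² = 0.062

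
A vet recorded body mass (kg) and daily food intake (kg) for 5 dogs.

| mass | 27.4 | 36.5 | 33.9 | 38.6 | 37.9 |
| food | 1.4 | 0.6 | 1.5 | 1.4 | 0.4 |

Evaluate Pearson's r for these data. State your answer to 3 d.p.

-0.473

n = 5, Σx = 174.3, Σy = 5.3, Σx² = 6158.59, Σy² = 6.69, Σxy = 180.31
nΣxy − ΣxΣy = 901.55 − 923.79 = -22.24
nΣx² − (Σx)² = 30792.95 − 30380.49 = 412.46; nΣy² − (Σy)² = 33.45 − 28.09 = 5.36
r = -22.24 / √(412.46 × 5.36) = -22.24 / 47.0190 ≈ -0.473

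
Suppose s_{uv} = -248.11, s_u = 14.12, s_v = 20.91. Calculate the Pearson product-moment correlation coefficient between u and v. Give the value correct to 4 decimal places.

-0.8403

r = Cov(u,v) / (s_u · s_v) = -248.11 / (14.12 × 20.91)
  = -248.11 / 295.2492 ≈ -0.8403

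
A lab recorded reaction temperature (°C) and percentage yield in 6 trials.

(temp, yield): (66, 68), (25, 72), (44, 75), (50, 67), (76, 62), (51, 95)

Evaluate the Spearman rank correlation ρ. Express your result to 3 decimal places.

-0.486

Rank temp: 5, 1, 2, 3, 6, 4
Rank yield: 3, 4, 5, 2, 1, 6
d = rank(temp) − rank(yield): 2, -3, -3, 1, 5, -2; Σd² = 52
ρ = 1 − 6Σd² / [n(n²−1)] = 1 − 6×52 / (6×35) = 1 − 312/210 ≈ -0.486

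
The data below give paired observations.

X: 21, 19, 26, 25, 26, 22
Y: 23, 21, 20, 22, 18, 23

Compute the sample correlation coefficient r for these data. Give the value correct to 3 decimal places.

-0.569

n = 6, ΣX = 139, ΣY = 127, ΣX² = 3263, ΣY² = 2707, ΣXY = 2926
nΣXY − ΣXΣY = 17556 − 17653 = -97
nΣX² − (ΣX)² = 19578 − 19321 = 257; nΣY² − (ΣY)² = 16242 − 16129 = 113
r = -97 / √(257 × 113) = -97 / 170.4142 ≈ -0.569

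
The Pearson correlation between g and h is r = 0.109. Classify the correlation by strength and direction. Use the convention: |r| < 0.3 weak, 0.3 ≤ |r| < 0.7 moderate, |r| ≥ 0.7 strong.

weak positive

r = 0.109 > 0 so the relationship is positive.
|r| = 0.109, which falls in the weak range.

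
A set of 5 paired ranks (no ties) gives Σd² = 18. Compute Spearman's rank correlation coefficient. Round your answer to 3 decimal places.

0.100

ρ = 1 − 6Σd² / [n(n²−1)] = 1 − 6×18 / (5×24)
  = 1 − 108/120 = 1 − 0.9000 ≈ 0.100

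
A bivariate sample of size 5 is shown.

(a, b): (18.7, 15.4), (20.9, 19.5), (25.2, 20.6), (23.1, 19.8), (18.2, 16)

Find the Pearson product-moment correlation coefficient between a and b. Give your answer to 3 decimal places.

n = 5, Σa = 106.1, Σb = 91.3, Σa² = 2286.39, Σb² = 1689.81, Σab = 1963.23
nΣab − ΣaΣb = 9816.15 − 9686.93 = 129.22
nΣa² − (Σa)² = 11431.95 − 11257.21 = 174.74; nΣb² − (Σb)² = 8449.05 − 8335.69 = 113.36
r = 129.22 / √(174.74 × 113.36) = 129.22 / 140.7428 ≈ 0.918

0.918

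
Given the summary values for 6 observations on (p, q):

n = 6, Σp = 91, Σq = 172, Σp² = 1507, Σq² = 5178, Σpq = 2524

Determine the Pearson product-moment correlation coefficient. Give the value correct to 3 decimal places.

-0.478

r = (nΣpq − ΣpΣq) / √[(nΣp² − (Σp)²)(nΣq² − (Σq)²)]
Numerator: 6×2524 − 91×172 = -508
Denominator: √[(9042 − 8281)(31068 − 29584)] = √[761 × 1484] = 1062.6966
r = -508 / 1062.6966 ≈ -0.478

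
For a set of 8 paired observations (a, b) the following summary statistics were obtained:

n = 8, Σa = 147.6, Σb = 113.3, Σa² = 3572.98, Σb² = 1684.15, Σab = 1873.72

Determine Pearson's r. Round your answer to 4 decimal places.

-0.8334

r = (nΣab − ΣaΣb) / √[(nΣa² − (Σa)²)(nΣb² − (Σb)²)]
Numerator: 8×1873.72 − 147.6×113.3 = -1733.32
Denominator: √[(28583.84 − 21785.76)(13473.2 − 12836.89)] = √[6798.08 × 636.31] = 2079.8284
r = -1733.32 / 2079.8284 ≈ -0.8334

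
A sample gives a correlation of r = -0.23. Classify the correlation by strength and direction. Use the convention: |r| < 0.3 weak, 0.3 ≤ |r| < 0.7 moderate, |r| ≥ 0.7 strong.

r = -0.23 < 0 so the relationship is negative.
|r| = 0.23, which falls in the weak range.

weak negative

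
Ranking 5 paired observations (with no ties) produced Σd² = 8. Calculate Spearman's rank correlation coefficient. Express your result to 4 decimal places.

0.6000

ρ = 1 − 6Σd² / [n(n²−1)] = 1 − 6×8 / (5×24)
  = 1 − 48/120 = 1 − 0.40000 ≈ 0.6000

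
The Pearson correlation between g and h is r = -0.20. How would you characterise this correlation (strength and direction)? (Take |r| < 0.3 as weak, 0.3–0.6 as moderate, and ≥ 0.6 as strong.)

weak negative

r = -0.20 < 0 so the relationship is negative.
|r| = 0.20, which falls in the weak range.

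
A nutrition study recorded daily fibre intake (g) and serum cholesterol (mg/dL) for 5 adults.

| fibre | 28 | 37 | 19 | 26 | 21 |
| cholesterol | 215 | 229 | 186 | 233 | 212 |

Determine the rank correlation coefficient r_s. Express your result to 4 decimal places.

0.7000

Rank fibre: 4, 5, 1, 3, 2
Rank cholesterol: 3, 4, 1, 5, 2
d = rank(fibre) − rank(cholesterol): 1, 1, 0, -2, 0; Σd² = 6
ρ = 1 − 6Σd² / [n(n²−1)] = 1 − 6×6 / (5×24) = 1 − 36/120 ≈ 0.7000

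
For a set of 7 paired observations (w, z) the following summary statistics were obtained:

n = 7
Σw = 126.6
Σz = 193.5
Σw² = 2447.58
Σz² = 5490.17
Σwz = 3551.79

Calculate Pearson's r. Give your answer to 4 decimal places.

r = (nΣwz − ΣwΣz) / √[(nΣw² − (Σw)²)(nΣz² − (Σz)²)]
Numerator: 7×3551.79 − 126.6×193.5 = 365.43
Denominator: √[(17133.06 − 16027.56)(38431.19 − 37442.25)] = √[1105.5 × 988.94] = 1045.5970
r = 365.43 / 1045.5970 ≈ 0.3495

0.3495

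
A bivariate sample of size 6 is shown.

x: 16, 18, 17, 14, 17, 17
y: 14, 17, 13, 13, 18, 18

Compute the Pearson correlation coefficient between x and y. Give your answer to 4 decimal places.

0.6272

n = 6, Σx = 99, Σy = 93, Σx² = 1643, Σy² = 1471, Σxy = 1545
nΣxy − ΣxΣy = 9270 − 9207 = 63
nΣx² − (Σx)² = 9858 − 9801 = 57; nΣy² − (Σy)² = 8826 − 8649 = 177
r = 63 / √(57 × 177) = 63 / 100.4440 ≈ 0.6272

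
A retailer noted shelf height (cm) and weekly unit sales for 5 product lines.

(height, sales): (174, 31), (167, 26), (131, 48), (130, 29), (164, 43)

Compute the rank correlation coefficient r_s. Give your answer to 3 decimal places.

-0.200

Rank height: 5, 4, 2, 1, 3
Rank sales: 3, 1, 5, 2, 4
d = rank(height) − rank(sales): 2, 3, -3, -1, -1; Σd² = 24
ρ = 1 − 6Σd² / [n(n²−1)] = 1 − 6×24 / (5×24) = 1 − 144/120 ≈ -0.200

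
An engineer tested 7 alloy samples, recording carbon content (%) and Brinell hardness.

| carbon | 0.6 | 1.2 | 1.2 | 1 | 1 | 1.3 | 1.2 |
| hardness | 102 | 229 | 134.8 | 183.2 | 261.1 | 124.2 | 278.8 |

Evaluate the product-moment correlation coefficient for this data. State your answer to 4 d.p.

0.3136

n = 7, Σx = 7.5, Σy = 1313.1, Σx² = 8.37, Σy² = 275906.57, Σxy = 1438.08
nΣxy − ΣxΣy = 10066.56 − 9848.25 = 218.31
nΣx² − (Σx)² = 58.59 − 56.25 = 2.34; nΣy² − (Σy)² = 1931345.99 − 1724231.61 = 207114.38
r = 218.31 / √(2.34 × 207114.38) = 218.31 / 696.1664 ≈ 0.3136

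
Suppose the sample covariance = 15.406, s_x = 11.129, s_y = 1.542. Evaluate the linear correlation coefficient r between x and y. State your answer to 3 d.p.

r = Cov(x,y) / (s_x · s_y) = 15.406 / (11.129 × 1.542)
  = 15.406 / 17.1609 ≈ 0.898

0.898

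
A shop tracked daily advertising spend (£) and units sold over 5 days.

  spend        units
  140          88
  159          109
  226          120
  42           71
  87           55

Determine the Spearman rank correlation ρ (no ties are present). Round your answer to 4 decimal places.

0.9000

Rank spend: 3, 4, 5, 1, 2
Rank units: 3, 4, 5, 2, 1
d = rank(spend) − rank(units): 0, 0, 0, -1, 1; Σd² = 2
ρ = 1 − 6Σd² / [n(n²−1)] = 1 − 6×2 / (5×24) = 1 − 12/120 ≈ 0.9000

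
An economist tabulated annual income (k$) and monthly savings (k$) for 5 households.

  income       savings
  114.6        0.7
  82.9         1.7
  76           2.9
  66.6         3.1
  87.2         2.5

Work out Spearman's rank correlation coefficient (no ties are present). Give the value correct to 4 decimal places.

Rank income: 5, 3, 2, 1, 4
Rank savings: 1, 2, 4, 5, 3
d = rank(income) − rank(savings): 4, 1, -2, -4, 1; Σd² = 38
ρ = 1 − 6Σd² / [n(n²−1)] = 1 − 6×38 / (5×24) = 1 − 228/120 ≈ -0.9000

-0.9000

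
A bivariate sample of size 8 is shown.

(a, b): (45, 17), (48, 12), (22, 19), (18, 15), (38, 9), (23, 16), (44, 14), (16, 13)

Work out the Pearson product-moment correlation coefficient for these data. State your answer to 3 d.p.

-0.304

n = 8, Σa = 254, Σb = 115, Σa² = 9302, Σb² = 1721, Σab = 3563
nΣab − ΣaΣb = 28504 − 29210 = -706
nΣa² − (Σa)² = 74416 − 64516 = 9900; nΣb² − (Σb)² = 13768 − 13225 = 543
r = -706 / √(9900 × 543) = -706 / 2318.5556 ≈ -0.304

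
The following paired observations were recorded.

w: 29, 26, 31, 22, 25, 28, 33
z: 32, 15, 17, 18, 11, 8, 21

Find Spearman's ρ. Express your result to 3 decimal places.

0.393

Rank w: 5, 3, 6, 1, 2, 4, 7
Rank z: 7, 3, 4, 5, 2, 1, 6
d = rank(w) − rank(z): -2, 0, 2, -4, 0, 3, 1; Σd² = 34
ρ = 1 − 6Σd² / [n(n²−1)] = 1 − 6×34 / (7×48) = 1 − 204/336 ≈ 0.393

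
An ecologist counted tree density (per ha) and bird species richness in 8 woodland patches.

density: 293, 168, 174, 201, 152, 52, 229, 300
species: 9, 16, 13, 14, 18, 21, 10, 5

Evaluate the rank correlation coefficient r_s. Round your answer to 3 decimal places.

Rank density: 7, 3, 4, 5, 2, 1, 6, 8
Rank species: 2, 6, 4, 5, 7, 8, 3, 1
d = rank(density) − rank(species): 5, -3, 0, 0, -5, -7, 3, 7; Σd² = 166
ρ = 1 − 6Σd² / [n(n²−1)] = 1 − 6×166 / (8×63) = 1 − 996/504 ≈ -0.976

-0.976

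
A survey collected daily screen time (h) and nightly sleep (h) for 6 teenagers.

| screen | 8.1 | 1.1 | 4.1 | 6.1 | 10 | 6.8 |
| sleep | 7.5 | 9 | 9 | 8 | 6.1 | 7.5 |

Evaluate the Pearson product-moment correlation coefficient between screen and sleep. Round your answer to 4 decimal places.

-0.9277

n = 6, Σx = 36.2, Σy = 47.1, Σx² = 267.08, Σy² = 375.71, Σxy = 268.35
nΣxy − ΣxΣy = 1610.1 − 1705.02 = -94.92
nΣx² − (Σx)² = 1602.48 − 1310.44 = 292.04; nΣy² − (Σy)² = 2254.26 − 2218.41 = 35.85
r = -94.92 / √(292.04 × 35.85) = -94.92 / 102.3212 ≈ -0.9277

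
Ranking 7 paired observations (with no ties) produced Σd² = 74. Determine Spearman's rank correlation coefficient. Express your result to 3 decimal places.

-0.321

ρ = 1 − 6Σd² / [n(n²−1)] = 1 − 6×74 / (7×48)
  = 1 − 444/336 = 1 − 1.3214 ≈ -0.321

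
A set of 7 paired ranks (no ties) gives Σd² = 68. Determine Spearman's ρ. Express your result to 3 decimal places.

-0.214

ρ = 1 − 6Σd² / [n(n²−1)] = 1 − 6×68 / (7×48)
  = 1 − 408/336 = 1 − 1.2143 ≈ -0.214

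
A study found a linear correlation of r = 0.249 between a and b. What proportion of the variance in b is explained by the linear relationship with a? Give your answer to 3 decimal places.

0.062

r² = (0.249)² = 0.062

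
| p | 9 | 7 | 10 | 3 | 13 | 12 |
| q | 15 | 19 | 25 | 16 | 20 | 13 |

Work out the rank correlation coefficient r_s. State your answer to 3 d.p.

Rank p: 3, 2, 4, 1, 6, 5
Rank q: 2, 4, 6, 3, 5, 1
d = rank(p) − rank(q): 1, -2, -2, -2, 1, 4; Σd² = 30
ρ = 1 − 6Σd² / [n(n²−1)] = 1 − 6×30 / (6×35) = 1 − 180/210 ≈ 0.143

0.143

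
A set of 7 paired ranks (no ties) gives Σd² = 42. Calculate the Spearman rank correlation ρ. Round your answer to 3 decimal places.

ρ = 1 − 6Σd² / [n(n²−1)] = 1 − 6×42 / (7×48)
  = 1 − 252/336 = 1 − 0.7500 ≈ 0.250

0.250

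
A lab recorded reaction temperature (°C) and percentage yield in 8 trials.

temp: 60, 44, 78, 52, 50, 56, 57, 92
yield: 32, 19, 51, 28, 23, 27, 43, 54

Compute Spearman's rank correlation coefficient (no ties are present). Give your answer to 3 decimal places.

0.952

Rank temp: 6, 1, 7, 3, 2, 4, 5, 8
Rank yield: 5, 1, 7, 4, 2, 3, 6, 8
d = rank(temp) − rank(yield): 1, 0, 0, -1, 0, 1, -1, 0; Σd² = 4
ρ = 1 − 6Σd² / [n(n²−1)] = 1 − 6×4 / (8×63) = 1 − 24/504 ≈ 0.952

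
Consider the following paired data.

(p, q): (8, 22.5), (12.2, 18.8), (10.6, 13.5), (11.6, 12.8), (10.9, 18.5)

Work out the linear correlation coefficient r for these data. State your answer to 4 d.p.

-0.5845

n = 5, Σp = 53.3, Σq = 86.1, Σp² = 578.57, Σq² = 1548.03, Σpq = 902.59
nΣpq − ΣpΣq = 4512.95 − 4589.13 = -76.18
nΣp² − (Σp)² = 2892.85 − 2840.89 = 51.96; nΣq² − (Σq)² = 7740.15 − 7413.21 = 326.94
r = -76.18 / √(51.96 × 326.94) = -76.18 / 130.3373 ≈ -0.5845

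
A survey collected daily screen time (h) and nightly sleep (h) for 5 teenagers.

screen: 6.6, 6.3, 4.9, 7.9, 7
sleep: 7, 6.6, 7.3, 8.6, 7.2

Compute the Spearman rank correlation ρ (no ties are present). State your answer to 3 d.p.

Rank screen: 3, 2, 1, 5, 4
Rank sleep: 2, 1, 4, 5, 3
d = rank(screen) − rank(sleep): 1, 1, -3, 0, 1; Σd² = 12
ρ = 1 − 6Σd² / [n(n²−1)] = 1 − 6×12 / (5×24) = 1 − 72/120 ≈ 0.400

0.400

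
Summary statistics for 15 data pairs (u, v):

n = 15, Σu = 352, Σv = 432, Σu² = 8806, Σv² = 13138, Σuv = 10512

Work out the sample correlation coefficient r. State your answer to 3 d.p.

r = (nΣuv − ΣuΣv) / √[(nΣu² − (Σu)²)(nΣv² − (Σv)²)]
Numerator: 15×10512 − 352×432 = 5616
Denominator: √[(132090 − 123904)(197070 − 186624)] = √[8186 × 10446] = 9247.2134
r = 5616 / 9247.2134 ≈ 0.607

0.607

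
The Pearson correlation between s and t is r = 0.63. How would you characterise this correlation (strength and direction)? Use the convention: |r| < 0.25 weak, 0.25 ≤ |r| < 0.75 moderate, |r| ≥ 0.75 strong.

moderate positive

r = 0.63 > 0 so the relationship is positive.
|r| = 0.63, which falls in the moderate range.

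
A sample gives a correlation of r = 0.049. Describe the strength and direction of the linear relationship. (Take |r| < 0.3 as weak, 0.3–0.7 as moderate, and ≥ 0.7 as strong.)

weak positive

r = 0.049 > 0 so the relationship is positive.
|r| = 0.049, which falls in the weak range.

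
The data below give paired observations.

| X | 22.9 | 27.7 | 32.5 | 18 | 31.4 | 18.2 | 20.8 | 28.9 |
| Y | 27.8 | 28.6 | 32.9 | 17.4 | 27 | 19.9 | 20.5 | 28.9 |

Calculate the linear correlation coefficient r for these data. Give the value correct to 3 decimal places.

n = 8, ΣX = 200.4, ΣY = 203, ΣX² = 5257, ΣY² = 5356.44, ΣXY = 5282.88
nΣXY − ΣXΣY = 42263.04 − 40681.2 = 1581.84
nΣX² − (ΣX)² = 42056 − 40160.16 = 1895.84; nΣY² − (ΣY)² = 42851.52 − 41209 = 1642.52
r = 1581.84 / √(1895.84 × 1642.52) = 1581.84 / 1764.6402 ≈ 0.896

0.896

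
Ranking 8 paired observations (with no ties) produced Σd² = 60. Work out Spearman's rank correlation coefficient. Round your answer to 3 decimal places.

0.286

ρ = 1 − 6Σd² / [n(n²−1)] = 1 − 6×60 / (8×63)
  = 1 − 360/504 = 1 − 0.7143 ≈ 0.286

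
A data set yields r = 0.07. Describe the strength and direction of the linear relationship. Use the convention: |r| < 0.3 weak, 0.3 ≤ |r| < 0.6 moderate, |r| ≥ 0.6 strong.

r = 0.07 > 0 so the relationship is positive.
|r| = 0.07, which falls in the weak range.

weak positive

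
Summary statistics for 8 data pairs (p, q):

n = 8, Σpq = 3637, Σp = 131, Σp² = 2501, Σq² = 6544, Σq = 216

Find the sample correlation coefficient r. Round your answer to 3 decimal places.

r = (nΣpq − ΣpΣq) / √[(nΣp² − (Σp)²)(nΣq² − (Σq)²)]
Numerator: 8×3637 − 131×216 = 800
Denominator: √[(20008 − 17161)(52352 − 46656)] = √[2847 × 5696] = 4026.9731
r = 800 / 4026.9731 ≈ 0.199

0.199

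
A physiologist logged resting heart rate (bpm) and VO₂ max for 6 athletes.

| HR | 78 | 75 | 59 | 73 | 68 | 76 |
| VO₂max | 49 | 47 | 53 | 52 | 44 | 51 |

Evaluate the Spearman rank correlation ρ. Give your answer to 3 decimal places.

-0.257

Rank HR: 6, 4, 1, 3, 2, 5
Rank VO₂max: 3, 2, 6, 5, 1, 4
d = rank(HR) − rank(VO₂max): 3, 2, -5, -2, 1, 1; Σd² = 44
ρ = 1 − 6Σd² / [n(n²−1)] = 1 − 6×44 / (6×35) = 1 − 264/210 ≈ -0.257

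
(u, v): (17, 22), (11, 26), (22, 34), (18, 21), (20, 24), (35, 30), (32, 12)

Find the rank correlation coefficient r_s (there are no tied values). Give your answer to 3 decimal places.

0.143

Rank u: 2, 1, 5, 3, 4, 7, 6
Rank v: 3, 5, 7, 2, 4, 6, 1
d = rank(u) − rank(v): -1, -4, -2, 1, 0, 1, 5; Σd² = 48
ρ = 1 − 6Σd² / [n(n²−1)] = 1 − 6×48 / (7×48) = 1 − 288/336 ≈ 0.143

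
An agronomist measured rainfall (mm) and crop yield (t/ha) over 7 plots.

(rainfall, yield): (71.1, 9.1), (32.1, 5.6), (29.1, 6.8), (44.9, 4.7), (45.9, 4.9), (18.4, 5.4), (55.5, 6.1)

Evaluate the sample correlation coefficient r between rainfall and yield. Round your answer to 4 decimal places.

0.5699

n = 7, Σx = 297, Σy = 42.6, Σx² = 14474.06, Σy² = 272.88, Σxy = 1898.5
nΣxy − ΣxΣy = 13289.5 − 12652.2 = 637.3
nΣx² − (Σx)² = 101318.42 − 88209 = 13109.42; nΣy² − (Σy)² = 1910.16 − 1814.76 = 95.4
r = 637.3 / √(13109.42 × 95.4) = 637.3 / 1118.3196 ≈ 0.5699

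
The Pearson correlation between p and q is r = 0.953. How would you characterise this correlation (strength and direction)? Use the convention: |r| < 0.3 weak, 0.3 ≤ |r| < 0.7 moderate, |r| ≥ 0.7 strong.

strong positive

r = 0.953 > 0 so the relationship is positive.
|r| = 0.953, which falls in the strong range.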